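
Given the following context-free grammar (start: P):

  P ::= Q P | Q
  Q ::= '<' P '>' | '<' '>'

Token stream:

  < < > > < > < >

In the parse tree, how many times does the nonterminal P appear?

4

[P [Q < [P [Q < >]] >] [P [Q < >] [P [Q < >]]]]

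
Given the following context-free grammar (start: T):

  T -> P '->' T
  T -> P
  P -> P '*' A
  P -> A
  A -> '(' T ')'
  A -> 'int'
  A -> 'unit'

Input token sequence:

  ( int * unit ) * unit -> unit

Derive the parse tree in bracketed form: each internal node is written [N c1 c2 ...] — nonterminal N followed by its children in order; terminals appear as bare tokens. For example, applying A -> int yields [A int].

T
P -> T
P * A -> T
A * A -> T
( T ) * A -> T
( P ) * A -> T
( P * A ) * A -> T
( A * A ) * A -> T
( int * A ) * A -> T
( int * unit ) * A -> T
( int * unit ) * unit -> T
( int * unit ) * unit -> P
( int * unit ) * unit -> A
( int * unit ) * unit -> unit

[T [P [P [A ( [T [P [P [A int]] * [A unit]]] )]] * [A unit]] -> [T [P [A unit]]]]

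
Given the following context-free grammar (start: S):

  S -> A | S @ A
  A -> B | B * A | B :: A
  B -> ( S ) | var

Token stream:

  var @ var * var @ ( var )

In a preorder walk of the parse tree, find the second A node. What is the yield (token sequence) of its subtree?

[S [S [S [A [B var]]] @ [A [B var] * [A [B var]]]] @ [A [B ( [S [A [B var]]] )]]]

var * var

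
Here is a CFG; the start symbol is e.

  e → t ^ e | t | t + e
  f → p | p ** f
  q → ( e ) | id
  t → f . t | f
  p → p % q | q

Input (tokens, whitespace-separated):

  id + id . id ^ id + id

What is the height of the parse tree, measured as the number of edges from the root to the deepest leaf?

8

[e [t [f [p [q id]]]] + [e [t [f [p [q id]]] . [t [f [p [q id]]]]] ^ [e [t [f [p [q id]]]] + [e [t [f [p [q id]]]]]]]]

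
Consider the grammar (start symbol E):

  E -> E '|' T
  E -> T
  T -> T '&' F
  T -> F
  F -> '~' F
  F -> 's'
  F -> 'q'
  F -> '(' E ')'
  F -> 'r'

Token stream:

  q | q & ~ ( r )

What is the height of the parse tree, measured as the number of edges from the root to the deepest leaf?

[E [E [T [F q]]] | [T [T [F q]] & [F ~ [F ( [E [T [F r]]] )]]]]

7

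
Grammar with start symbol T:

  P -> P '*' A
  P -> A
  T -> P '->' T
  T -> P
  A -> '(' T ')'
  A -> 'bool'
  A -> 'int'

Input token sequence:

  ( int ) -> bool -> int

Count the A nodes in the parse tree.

4

[T [P [A ( [T [P [A int]]] )]] -> [T [P [A bool]] -> [T [P [A int]]]]]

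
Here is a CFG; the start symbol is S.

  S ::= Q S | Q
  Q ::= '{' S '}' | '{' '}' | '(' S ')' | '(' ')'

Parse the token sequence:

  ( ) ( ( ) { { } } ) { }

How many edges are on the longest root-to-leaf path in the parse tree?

8

[S [Q ( )] [S [Q ( [S [Q ( )] [S [Q { [S [Q { }]] }]]] )] [S [Q { }]]]]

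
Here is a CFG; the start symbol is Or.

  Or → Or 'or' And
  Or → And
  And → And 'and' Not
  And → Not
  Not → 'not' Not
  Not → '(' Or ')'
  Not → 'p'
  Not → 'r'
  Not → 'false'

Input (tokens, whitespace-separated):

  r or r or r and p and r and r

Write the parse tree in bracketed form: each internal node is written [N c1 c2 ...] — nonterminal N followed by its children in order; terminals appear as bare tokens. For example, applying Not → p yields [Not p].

[Or [Or [Or [And [Not r]]] or [And [Not r]]] or [And [And [And [And [Not r]] and [Not p]] and [Not r]] and [Not r]]]

Or
Or or And
Or or And or And
And or And or And
Not or And or And
r or And or And
r or Not or And
r or r or And
r or r or And and Not
r or r or And and Not and Not
r or r or And and Not and Not and Not
r or r or Not and Not and Not and Not
r or r or r and Not and Not and Not
r or r or r and p and Not and Not
r or r or r and p and r and Not
r or r or r and p and r and r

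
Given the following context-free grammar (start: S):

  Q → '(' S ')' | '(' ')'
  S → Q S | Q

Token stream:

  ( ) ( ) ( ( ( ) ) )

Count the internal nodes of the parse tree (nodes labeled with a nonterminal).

[S [Q ( )] [S [Q ( )] [S [Q ( [S [Q ( [S [Q ( )]] )]] )]]]]

10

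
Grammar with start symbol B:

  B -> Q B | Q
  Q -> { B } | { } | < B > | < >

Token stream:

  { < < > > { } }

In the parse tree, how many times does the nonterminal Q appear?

4

[B [Q { [B [Q < [B [Q < >]] >] [B [Q { }]]] }]]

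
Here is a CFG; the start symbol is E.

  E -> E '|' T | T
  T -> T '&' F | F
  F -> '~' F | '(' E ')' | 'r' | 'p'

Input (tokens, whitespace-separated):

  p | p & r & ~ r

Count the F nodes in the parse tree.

5

[E [E [T [F p]]] | [T [T [T [F p]] & [F r]] & [F ~ [F r]]]]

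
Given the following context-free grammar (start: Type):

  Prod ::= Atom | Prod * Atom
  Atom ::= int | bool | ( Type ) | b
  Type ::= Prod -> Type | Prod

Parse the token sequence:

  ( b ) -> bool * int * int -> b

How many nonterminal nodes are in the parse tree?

16

[Type [Prod [Atom ( [Type [Prod [Atom b]]] )]] -> [Type [Prod [Prod [Prod [Atom bool]] * [Atom int]] * [Atom int]] -> [Type [Prod [Atom b]]]]]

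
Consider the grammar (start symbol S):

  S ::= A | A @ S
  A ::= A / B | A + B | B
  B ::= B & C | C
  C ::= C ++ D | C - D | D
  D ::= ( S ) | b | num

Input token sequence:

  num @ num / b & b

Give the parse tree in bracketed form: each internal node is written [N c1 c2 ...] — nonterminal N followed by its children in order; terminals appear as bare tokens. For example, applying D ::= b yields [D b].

S
A @ S
B @ S
C @ S
D @ S
num @ S
num @ A
num @ A / B
num @ B / B
num @ C / B
num @ D / B
num @ num / B
num @ num / B & C
num @ num / C & C
num @ num / D & C
num @ num / b & C
num @ num / b & D
num @ num / b & b

[S [A [B [C [D num]]]] @ [S [A [A [B [C [D num]]]] / [B [B [C [D b]]] & [C [D b]]]]]]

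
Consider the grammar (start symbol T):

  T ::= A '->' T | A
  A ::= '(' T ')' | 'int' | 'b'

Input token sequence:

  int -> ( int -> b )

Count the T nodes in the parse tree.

[T [A int] -> [T [A ( [T [A int] -> [T [A b]]] )]]]

4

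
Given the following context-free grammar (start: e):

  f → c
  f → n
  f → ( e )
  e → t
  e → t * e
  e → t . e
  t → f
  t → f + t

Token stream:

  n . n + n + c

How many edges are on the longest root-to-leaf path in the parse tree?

[e [t [f n]] . [e [t [f n] + [t [f n] + [t [f c]]]]]]

6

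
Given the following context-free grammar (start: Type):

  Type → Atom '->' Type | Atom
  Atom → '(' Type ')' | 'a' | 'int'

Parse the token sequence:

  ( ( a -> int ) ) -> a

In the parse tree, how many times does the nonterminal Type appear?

[Type [Atom ( [Type [Atom ( [Type [Atom a] -> [Type [Atom int]]] )]] )] -> [Type [Atom a]]]

5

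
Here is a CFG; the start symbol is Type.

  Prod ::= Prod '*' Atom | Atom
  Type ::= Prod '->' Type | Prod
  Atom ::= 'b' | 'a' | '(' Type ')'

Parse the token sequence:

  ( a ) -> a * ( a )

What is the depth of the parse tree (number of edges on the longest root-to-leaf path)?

[Type [Prod [Atom ( [Type [Prod [Atom a]]] )]] -> [Type [Prod [Prod [Atom a]] * [Atom ( [Type [Prod [Atom a]]] )]]]]

7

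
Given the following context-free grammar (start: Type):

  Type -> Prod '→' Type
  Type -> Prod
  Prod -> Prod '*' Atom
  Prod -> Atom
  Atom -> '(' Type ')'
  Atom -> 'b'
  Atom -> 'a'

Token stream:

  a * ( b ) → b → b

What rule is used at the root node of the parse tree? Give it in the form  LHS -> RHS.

Type -> Prod '→' Type

[Type [Prod [Prod [Atom a]] * [Atom ( [Type [Prod [Atom b]]] )]] → [Type [Prod [Atom b]] → [Type [Prod [Atom b]]]]]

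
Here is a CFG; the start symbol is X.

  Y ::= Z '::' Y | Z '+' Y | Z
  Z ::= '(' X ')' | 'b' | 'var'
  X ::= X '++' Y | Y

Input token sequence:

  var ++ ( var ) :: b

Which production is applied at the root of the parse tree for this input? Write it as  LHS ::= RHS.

[X [X [Y [Z var]]] ++ [Y [Z ( [X [Y [Z var]]] )] :: [Y [Z b]]]]

X ::= X '++' Y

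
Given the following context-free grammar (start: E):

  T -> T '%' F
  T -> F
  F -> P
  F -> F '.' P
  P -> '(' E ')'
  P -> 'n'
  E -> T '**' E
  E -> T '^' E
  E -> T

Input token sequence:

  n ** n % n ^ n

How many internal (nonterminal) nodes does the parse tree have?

15

[E [T [F [P n]]] ** [E [T [T [F [P n]]] % [F [P n]]] ^ [E [T [F [P n]]]]]]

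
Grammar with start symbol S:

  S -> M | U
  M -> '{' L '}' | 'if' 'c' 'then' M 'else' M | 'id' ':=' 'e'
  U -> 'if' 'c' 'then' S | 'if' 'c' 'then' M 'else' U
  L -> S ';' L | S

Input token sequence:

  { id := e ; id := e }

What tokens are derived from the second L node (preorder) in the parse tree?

[S [M { [L [S [M id := e]] ; [L [S [M id := e]]]] }]]

id := e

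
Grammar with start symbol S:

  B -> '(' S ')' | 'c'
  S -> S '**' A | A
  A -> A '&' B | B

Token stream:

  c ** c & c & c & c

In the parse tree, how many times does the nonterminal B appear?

5

[S [S [A [B c]]] ** [A [A [A [A [B c]] & [B c]] & [B c]] & [B c]]]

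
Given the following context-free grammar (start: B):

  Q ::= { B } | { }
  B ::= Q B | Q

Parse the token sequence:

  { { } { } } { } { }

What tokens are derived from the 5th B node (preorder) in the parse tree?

{ }

[B [Q { [B [Q { }] [B [Q { }]]] }] [B [Q { }] [B [Q { }]]]]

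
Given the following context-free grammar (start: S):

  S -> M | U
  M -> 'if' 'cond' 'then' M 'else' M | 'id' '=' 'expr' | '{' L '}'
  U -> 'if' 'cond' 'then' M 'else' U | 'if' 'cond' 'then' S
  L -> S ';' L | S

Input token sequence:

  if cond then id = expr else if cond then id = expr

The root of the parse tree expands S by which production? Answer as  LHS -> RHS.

S -> U

[S [U if cond then [M id = expr] else [U if cond then [S [M id = expr]]]]]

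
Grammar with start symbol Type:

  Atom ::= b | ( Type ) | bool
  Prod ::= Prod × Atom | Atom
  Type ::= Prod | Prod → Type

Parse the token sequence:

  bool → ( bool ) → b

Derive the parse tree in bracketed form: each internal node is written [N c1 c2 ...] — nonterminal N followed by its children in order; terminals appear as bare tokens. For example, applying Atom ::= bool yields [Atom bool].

[Type [Prod [Atom bool]] → [Type [Prod [Atom ( [Type [Prod [Atom bool]]] )]] → [Type [Prod [Atom b]]]]]

Type
Prod → Type
Atom → Type
bool → Type
bool → Prod → Type
bool → Atom → Type
bool → ( Type ) → Type
bool → ( Prod ) → Type
bool → ( Atom ) → Type
bool → ( bool ) → Type
bool → ( bool ) → Prod
bool → ( bool ) → Atom
bool → ( bool ) → b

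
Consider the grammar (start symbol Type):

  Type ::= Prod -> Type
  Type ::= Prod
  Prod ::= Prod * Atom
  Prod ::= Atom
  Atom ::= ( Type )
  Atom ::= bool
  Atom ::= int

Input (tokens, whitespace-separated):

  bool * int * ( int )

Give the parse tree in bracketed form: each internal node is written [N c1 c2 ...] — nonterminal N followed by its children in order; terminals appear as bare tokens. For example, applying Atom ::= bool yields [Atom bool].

[Type [Prod [Prod [Prod [Atom bool]] * [Atom int]] * [Atom ( [Type [Prod [Atom int]]] )]]]

Type
Prod
Prod * Atom
Prod * Atom * Atom
Atom * Atom * Atom
bool * Atom * Atom
bool * int * Atom
bool * int * ( Type )
bool * int * ( Prod )
bool * int * ( Atom )
bool * int * ( int )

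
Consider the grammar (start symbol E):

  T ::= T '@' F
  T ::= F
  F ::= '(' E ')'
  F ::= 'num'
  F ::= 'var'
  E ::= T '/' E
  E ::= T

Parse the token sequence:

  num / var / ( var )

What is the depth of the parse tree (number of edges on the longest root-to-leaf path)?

8

[E [T [F num]] / [E [T [F var]] / [E [T [F ( [E [T [F var]]] )]]]]]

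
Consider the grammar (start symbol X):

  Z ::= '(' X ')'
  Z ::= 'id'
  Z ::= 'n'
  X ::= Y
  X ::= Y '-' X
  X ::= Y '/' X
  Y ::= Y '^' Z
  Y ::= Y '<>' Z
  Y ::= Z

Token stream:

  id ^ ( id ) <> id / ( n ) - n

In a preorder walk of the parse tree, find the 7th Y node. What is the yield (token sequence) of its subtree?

[X [Y [Y [Y [Z id]] ^ [Z ( [X [Y [Z id]]] )]] <> [Z id]] / [X [Y [Z ( [X [Y [Z n]]] )]] - [X [Y [Z n]]]]]

n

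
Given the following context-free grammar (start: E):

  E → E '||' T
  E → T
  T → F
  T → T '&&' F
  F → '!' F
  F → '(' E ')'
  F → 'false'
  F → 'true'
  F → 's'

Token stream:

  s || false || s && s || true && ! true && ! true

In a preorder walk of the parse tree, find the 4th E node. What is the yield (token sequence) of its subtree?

s

[E [E [E [E [T [F s]]] || [T [F false]]] || [T [T [F s]] && [F s]]] || [T [T [T [F true]] && [F ! [F true]]] && [F ! [F true]]]]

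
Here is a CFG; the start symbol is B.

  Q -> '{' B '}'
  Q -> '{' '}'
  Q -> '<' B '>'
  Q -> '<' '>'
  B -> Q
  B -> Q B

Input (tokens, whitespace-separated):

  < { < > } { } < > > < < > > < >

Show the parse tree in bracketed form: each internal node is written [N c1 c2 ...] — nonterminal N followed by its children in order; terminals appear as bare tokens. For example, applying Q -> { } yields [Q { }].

B
Q B
< B > B
< Q B > B
< { B } B > B
< { Q } B > B
< { < > } B > B
< { < > } Q B > B
< { < > } { } B > B
< { < > } { } Q > B
< { < > } { } < > > B
< { < > } { } < > > Q B
< { < > } { } < > > < B > B
< { < > } { } < > > < Q > B
< { < > } { } < > > < < > > B
< { < > } { } < > > < < > > Q
< { < > } { } < > > < < > > < >

[B [Q < [B [Q { [B [Q < >]] }] [B [Q { }] [B [Q < >]]]] >] [B [Q < [B [Q < >]] >] [B [Q < >]]]]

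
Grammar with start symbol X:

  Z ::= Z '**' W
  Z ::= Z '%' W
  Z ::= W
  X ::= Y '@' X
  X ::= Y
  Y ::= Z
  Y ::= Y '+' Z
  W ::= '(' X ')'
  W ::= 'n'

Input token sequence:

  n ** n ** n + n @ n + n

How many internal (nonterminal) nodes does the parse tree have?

18

[X [Y [Y [Z [Z [Z [W n]] ** [W n]] ** [W n]]] + [Z [W n]]] @ [X [Y [Y [Z [W n]]] + [Z [W n]]]]]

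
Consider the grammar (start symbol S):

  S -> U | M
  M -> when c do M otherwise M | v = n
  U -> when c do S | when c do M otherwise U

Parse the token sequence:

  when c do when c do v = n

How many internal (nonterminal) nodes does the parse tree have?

6

[S [U when c do [S [U when c do [S [M v = n]]]]]]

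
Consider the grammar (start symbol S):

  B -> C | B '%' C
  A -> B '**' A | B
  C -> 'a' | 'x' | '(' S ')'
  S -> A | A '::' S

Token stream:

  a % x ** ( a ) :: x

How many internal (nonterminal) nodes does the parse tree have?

[S [A [B [B [C a]] % [C x]] ** [A [B [C ( [S [A [B [C a]]]] )]]]] :: [S [A [B [C x]]]]]

17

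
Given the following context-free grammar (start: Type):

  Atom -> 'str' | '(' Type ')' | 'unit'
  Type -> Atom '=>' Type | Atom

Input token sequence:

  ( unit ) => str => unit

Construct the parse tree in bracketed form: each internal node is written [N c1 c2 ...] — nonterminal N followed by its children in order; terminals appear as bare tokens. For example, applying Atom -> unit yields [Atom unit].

Type
Atom => Type
( Type ) => Type
( Atom ) => Type
( unit ) => Type
( unit ) => Atom => Type
( unit ) => str => Type
( unit ) => str => Atom
( unit ) => str => unit

[Type [Atom ( [Type [Atom unit]] )] => [Type [Atom str] => [Type [Atom unit]]]]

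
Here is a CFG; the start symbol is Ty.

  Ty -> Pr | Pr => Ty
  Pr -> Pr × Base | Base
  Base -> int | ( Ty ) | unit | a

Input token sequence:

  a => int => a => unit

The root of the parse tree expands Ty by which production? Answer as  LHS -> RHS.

[Ty [Pr [Base a]] => [Ty [Pr [Base int]] => [Ty [Pr [Base a]] => [Ty [Pr [Base unit]]]]]]

Ty -> Pr => Ty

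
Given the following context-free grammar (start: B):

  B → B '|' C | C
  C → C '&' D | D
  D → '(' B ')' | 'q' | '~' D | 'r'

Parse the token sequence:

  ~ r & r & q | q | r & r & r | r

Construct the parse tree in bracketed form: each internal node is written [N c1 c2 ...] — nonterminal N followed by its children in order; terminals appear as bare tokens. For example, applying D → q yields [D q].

[B [B [B [B [C [C [C [D ~ [D r]]] & [D r]] & [D q]]] | [C [D q]]] | [C [C [C [D r]] & [D r]] & [D r]]] | [C [D r]]]

B
B | C
B | C | C
B | C | C | C
C | C | C | C
C & D | C | C | C
C & D & D | C | C | C
D & D & D | C | C | C
~ D & D & D | C | C | C
~ r & D & D | C | C | C
~ r & r & D | C | C | C
~ r & r & q | C | C | C
~ r & r & q | D | C | C
~ r & r & q | q | C | C
~ r & r & q | q | C & D | C
~ r & r & q | q | C & D & D | C
~ r & r & q | q | D & D & D | C
~ r & r & q | q | r & D & D | C
~ r & r & q | q | r & r & D | C
~ r & r & q | q | r & r & r | C
~ r & r & q | q | r & r & r | D
~ r & r & q | q | r & r & r | r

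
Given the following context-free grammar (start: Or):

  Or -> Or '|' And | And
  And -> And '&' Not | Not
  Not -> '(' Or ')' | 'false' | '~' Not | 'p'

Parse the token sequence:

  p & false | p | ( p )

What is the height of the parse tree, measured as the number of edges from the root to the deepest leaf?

[Or [Or [Or [And [And [Not p]] & [Not false]]] | [And [Not p]]] | [And [Not ( [Or [And [Not p]]] )]]]

6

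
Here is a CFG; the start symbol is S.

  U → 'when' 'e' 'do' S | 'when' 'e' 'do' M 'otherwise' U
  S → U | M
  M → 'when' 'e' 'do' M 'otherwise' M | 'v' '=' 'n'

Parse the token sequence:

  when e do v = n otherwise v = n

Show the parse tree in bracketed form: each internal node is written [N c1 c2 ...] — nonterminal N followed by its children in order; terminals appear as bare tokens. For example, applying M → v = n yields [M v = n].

[S [M when e do [M v = n] otherwise [M v = n]]]

S
M
when e do M otherwise M
when e do v = n otherwise M
when e do v = n otherwise v = n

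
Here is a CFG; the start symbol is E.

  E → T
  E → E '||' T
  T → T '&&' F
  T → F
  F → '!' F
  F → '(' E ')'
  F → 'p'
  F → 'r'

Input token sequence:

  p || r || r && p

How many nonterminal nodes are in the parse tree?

[E [E [E [T [F p]]] || [T [F r]]] || [T [T [F r]] && [F p]]]

11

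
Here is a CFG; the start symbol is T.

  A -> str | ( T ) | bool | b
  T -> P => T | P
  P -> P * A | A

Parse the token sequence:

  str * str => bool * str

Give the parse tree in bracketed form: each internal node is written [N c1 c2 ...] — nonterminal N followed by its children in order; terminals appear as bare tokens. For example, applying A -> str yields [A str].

[T [P [P [A str]] * [A str]] => [T [P [P [A bool]] * [A str]]]]

T
P => T
P * A => T
A * A => T
str * A => T
str * str => T
str * str => P
str * str => P * A
str * str => A * A
str * str => bool * A
str * str => bool * str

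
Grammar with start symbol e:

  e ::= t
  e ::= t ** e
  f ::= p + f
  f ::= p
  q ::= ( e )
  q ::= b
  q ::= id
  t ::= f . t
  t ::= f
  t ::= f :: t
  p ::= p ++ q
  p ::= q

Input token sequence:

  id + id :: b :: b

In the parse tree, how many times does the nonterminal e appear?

[e [t [f [p [q id]] + [f [p [q id]]]] :: [t [f [p [q b]]] :: [t [f [p [q b]]]]]]]

1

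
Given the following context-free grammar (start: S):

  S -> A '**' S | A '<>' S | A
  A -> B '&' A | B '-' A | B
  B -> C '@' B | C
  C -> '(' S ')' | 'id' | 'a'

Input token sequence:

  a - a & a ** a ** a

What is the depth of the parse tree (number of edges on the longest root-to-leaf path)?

6

[S [A [B [C a]] - [A [B [C a]] & [A [B [C a]]]]] ** [S [A [B [C a]]] ** [S [A [B [C a]]]]]]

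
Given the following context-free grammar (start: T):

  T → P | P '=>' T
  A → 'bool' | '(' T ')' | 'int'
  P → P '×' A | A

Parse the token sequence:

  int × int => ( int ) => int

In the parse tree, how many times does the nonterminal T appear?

4

[T [P [P [A int]] × [A int]] => [T [P [A ( [T [P [A int]]] )]] => [T [P [A int]]]]]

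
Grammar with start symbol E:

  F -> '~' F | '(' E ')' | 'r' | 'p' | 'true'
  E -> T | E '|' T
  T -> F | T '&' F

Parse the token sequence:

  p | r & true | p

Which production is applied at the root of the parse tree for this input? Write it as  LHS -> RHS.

E -> E '|' T

[E [E [E [T [F p]]] | [T [T [F r]] & [F true]]] | [T [F p]]]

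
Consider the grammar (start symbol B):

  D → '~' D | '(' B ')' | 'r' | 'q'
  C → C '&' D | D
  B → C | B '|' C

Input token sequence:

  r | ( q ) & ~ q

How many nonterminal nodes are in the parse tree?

[B [B [C [D r]]] | [C [C [D ( [B [C [D q]]] )]] & [D ~ [D q]]]]

12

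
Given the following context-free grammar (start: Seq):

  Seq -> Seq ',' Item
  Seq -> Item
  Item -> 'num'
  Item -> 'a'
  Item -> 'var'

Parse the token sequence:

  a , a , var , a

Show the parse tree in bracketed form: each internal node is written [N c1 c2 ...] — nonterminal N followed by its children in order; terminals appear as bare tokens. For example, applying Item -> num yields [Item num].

Seq
Seq , Item
Seq , Item , Item
Seq , Item , Item , Item
Item , Item , Item , Item
a , Item , Item , Item
a , a , Item , Item
a , a , var , Item
a , a , var , a

[Seq [Seq [Seq [Seq [Item a]] , [Item a]] , [Item var]] , [Item a]]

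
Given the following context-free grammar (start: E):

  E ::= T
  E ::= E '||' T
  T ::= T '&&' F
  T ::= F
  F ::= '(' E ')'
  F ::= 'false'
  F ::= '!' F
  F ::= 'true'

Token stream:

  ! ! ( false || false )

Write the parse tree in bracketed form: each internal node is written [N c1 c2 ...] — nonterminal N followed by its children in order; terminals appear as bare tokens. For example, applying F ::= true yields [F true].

[E [T [F ! [F ! [F ( [E [E [T [F false]]] || [T [F false]]] )]]]]]

E
T
F
! F
! ! F
! ! ( E )
! ! ( E || T )
! ! ( T || T )
! ! ( F || T )
! ! ( false || T )
! ! ( false || F )
! ! ( false || false )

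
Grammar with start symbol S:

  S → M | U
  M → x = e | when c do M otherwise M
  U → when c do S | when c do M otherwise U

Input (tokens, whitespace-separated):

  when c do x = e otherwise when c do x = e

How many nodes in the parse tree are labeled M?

2

[S [U when c do [M x = e] otherwise [U when c do [S [M x = e]]]]]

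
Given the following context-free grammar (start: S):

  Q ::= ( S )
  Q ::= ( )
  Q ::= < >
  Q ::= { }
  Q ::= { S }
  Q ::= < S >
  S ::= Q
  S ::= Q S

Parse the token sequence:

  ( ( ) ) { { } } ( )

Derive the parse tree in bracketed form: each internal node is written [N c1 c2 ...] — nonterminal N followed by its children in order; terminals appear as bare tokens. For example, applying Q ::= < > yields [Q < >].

[S [Q ( [S [Q ( )]] )] [S [Q { [S [Q { }]] }] [S [Q ( )]]]]

S
Q S
( S ) S
( Q ) S
( ( ) ) S
( ( ) ) Q S
( ( ) ) { S } S
( ( ) ) { Q } S
( ( ) ) { { } } S
( ( ) ) { { } } Q
( ( ) ) { { } } ( )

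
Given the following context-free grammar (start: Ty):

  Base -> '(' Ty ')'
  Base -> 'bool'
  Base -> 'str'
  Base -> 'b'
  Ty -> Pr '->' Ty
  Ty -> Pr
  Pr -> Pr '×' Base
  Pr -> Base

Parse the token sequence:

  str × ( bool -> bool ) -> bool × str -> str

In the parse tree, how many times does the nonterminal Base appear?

7

[Ty [Pr [Pr [Base str]] × [Base ( [Ty [Pr [Base bool]] -> [Ty [Pr [Base bool]]]] )]] -> [Ty [Pr [Pr [Base bool]] × [Base str]] -> [Ty [Pr [Base str]]]]]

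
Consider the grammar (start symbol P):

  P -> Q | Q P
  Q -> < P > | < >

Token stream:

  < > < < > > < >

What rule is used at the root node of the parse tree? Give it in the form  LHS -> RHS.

[P [Q < >] [P [Q < [P [Q < >]] >] [P [Q < >]]]]

P -> Q P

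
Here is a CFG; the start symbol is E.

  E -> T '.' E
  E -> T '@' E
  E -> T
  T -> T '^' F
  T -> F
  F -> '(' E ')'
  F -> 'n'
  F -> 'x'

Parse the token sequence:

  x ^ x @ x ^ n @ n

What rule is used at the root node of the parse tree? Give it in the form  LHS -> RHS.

[E [T [T [F x]] ^ [F x]] @ [E [T [T [F x]] ^ [F n]] @ [E [T [F n]]]]]

E -> T '@' E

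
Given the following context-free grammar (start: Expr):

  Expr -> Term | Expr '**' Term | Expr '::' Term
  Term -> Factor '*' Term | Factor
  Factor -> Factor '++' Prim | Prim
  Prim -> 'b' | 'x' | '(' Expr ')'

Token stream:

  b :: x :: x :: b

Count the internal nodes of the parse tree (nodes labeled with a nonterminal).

[Expr [Expr [Expr [Expr [Term [Factor [Prim b]]]] :: [Term [Factor [Prim x]]]] :: [Term [Factor [Prim x]]]] :: [Term [Factor [Prim b]]]]

16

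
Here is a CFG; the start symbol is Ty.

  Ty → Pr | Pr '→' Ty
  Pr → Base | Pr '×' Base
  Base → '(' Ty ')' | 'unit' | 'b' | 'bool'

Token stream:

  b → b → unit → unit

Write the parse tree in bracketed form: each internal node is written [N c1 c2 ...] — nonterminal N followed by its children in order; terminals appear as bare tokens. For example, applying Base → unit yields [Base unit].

Ty
Pr → Ty
Base → Ty
b → Ty
b → Pr → Ty
b → Base → Ty
b → b → Ty
b → b → Pr → Ty
b → b → Base → Ty
b → b → unit → Ty
b → b → unit → Pr
b → b → unit → Base
b → b → unit → unit

[Ty [Pr [Base b]] → [Ty [Pr [Base b]] → [Ty [Pr [Base unit]] → [Ty [Pr [Base unit]]]]]]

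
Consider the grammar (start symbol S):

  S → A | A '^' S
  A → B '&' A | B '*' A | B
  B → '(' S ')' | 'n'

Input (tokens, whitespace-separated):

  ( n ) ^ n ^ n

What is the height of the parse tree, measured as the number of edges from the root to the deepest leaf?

[S [A [B ( [S [A [B n]]] )]] ^ [S [A [B n]] ^ [S [A [B n]]]]]

6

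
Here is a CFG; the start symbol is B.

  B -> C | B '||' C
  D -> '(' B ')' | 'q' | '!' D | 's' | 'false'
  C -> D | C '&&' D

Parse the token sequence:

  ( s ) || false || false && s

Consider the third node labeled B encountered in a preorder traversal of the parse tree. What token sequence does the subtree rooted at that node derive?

( s )

[B [B [B [C [D ( [B [C [D s]]] )]]] || [C [D false]]] || [C [C [D false]] && [D s]]]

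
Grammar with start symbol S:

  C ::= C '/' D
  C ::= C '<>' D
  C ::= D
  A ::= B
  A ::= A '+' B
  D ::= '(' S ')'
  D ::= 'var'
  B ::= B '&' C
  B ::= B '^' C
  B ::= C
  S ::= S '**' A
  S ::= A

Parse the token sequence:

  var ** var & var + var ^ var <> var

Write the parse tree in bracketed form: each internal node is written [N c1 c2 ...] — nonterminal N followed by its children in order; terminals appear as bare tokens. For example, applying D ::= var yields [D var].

S
S ** A
A ** A
B ** A
C ** A
D ** A
var ** A
var ** A + B
var ** B + B
var ** B & C + B
var ** C & C + B
var ** D & C + B
var ** var & C + B
var ** var & D + B
var ** var & var + B
var ** var & var + B ^ C
var ** var & var + C ^ C
var ** var & var + D ^ C
var ** var & var + var ^ C
var ** var & var + var ^ C <> D
var ** var & var + var ^ D <> D
var ** var & var + var ^ var <> D
var ** var & var + var ^ var <> var

[S [S [A [B [C [D var]]]]] ** [A [A [B [B [C [D var]]] & [C [D var]]]] + [B [B [C [D var]]] ^ [C [C [D var]] <> [D var]]]]]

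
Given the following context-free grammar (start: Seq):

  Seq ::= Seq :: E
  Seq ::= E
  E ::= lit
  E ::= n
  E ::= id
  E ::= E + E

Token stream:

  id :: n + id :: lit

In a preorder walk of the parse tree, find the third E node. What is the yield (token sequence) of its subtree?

n

[Seq [Seq [Seq [E id]] :: [E [E n] + [E id]]] :: [E lit]]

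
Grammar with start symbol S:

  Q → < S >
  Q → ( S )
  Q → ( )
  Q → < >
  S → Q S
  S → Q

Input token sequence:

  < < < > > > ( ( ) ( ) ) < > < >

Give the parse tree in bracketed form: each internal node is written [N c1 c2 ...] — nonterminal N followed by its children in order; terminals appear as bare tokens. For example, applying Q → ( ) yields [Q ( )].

S
Q S
< S > S
< Q > S
< < S > > S
< < Q > > S
< < < > > > S
< < < > > > Q S
< < < > > > ( S ) S
< < < > > > ( Q S ) S
< < < > > > ( ( ) S ) S
< < < > > > ( ( ) Q ) S
< < < > > > ( ( ) ( ) ) S
< < < > > > ( ( ) ( ) ) Q S
< < < > > > ( ( ) ( ) ) < > S
< < < > > > ( ( ) ( ) ) < > Q
< < < > > > ( ( ) ( ) ) < > < >

[S [Q < [S [Q < [S [Q < >]] >]] >] [S [Q ( [S [Q ( )] [S [Q ( )]]] )] [S [Q < >] [S [Q < >]]]]]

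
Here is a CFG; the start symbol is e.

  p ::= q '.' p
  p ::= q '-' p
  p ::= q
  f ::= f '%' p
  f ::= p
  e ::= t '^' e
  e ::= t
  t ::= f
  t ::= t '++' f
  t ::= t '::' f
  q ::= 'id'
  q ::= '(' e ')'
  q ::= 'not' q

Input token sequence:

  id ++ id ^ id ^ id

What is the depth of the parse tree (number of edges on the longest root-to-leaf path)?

7

[e [t [t [f [p [q id]]]] ++ [f [p [q id]]]] ^ [e [t [f [p [q id]]]] ^ [e [t [f [p [q id]]]]]]]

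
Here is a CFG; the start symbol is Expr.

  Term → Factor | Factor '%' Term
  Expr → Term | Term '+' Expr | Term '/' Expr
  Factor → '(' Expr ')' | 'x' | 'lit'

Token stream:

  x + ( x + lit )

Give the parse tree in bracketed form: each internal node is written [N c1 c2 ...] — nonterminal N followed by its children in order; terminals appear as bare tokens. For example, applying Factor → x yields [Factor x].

[Expr [Term [Factor x]] + [Expr [Term [Factor ( [Expr [Term [Factor x]] + [Expr [Term [Factor lit]]]] )]]]]

Expr
Term + Expr
Factor + Expr
x + Expr
x + Term
x + Factor
x + ( Expr )
x + ( Term + Expr )
x + ( Factor + Expr )
x + ( x + Expr )
x + ( x + Term )
x + ( x + Factor )
x + ( x + lit )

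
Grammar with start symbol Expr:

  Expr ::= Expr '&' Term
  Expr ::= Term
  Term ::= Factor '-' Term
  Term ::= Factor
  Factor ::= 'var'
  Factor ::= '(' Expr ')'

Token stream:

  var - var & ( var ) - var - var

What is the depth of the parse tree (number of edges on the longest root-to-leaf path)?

6

[Expr [Expr [Term [Factor var] - [Term [Factor var]]]] & [Term [Factor ( [Expr [Term [Factor var]]] )] - [Term [Factor var] - [Term [Factor var]]]]]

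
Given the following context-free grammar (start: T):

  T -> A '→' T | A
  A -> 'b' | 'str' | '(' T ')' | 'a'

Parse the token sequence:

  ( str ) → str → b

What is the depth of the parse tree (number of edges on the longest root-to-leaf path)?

4

[T [A ( [T [A str]] )] → [T [A str] → [T [A b]]]]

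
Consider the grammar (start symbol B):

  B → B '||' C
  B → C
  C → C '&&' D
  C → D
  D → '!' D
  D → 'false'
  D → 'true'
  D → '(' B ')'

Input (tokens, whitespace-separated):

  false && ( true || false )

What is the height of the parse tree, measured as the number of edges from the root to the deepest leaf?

[B [C [C [D false]] && [D ( [B [B [C [D true]]] || [C [D false]]] )]]]

7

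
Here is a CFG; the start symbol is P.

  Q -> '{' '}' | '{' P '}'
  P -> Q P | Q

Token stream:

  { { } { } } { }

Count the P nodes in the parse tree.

4

[P [Q { [P [Q { }] [P [Q { }]]] }] [P [Q { }]]]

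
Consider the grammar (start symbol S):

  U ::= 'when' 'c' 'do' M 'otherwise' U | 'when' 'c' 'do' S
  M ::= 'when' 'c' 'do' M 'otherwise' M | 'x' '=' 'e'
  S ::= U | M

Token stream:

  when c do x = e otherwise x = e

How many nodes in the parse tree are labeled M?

[S [M when c do [M x = e] otherwise [M x = e]]]

3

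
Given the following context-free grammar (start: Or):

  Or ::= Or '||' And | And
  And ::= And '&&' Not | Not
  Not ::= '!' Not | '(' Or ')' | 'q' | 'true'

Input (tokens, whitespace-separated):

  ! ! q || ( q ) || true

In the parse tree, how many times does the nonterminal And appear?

[Or [Or [Or [And [Not ! [Not ! [Not q]]]]] || [And [Not ( [Or [And [Not q]]] )]]] || [And [Not true]]]

4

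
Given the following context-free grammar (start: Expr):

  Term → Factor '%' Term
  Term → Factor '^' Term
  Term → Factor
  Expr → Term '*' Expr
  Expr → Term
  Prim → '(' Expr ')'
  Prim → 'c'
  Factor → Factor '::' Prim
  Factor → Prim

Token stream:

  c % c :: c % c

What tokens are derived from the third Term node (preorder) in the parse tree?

[Expr [Term [Factor [Prim c]] % [Term [Factor [Factor [Prim c]] :: [Prim c]] % [Term [Factor [Prim c]]]]]]

c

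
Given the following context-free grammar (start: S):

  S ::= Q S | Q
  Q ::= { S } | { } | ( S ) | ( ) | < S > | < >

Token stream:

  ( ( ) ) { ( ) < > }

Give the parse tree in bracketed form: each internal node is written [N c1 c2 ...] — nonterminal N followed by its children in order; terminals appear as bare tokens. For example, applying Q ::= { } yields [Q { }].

S
Q S
( S ) S
( Q ) S
( ( ) ) S
( ( ) ) Q
( ( ) ) { S }
( ( ) ) { Q S }
( ( ) ) { ( ) S }
( ( ) ) { ( ) Q }
( ( ) ) { ( ) < > }

[S [Q ( [S [Q ( )]] )] [S [Q { [S [Q ( )] [S [Q < >]]] }]]]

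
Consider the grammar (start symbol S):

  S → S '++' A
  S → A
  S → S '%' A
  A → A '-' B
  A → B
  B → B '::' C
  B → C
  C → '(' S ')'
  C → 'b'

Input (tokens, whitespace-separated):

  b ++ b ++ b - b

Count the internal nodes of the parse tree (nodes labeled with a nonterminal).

[S [S [S [A [B [C b]]]] ++ [A [B [C b]]]] ++ [A [A [B [C b]]] - [B [C b]]]]

15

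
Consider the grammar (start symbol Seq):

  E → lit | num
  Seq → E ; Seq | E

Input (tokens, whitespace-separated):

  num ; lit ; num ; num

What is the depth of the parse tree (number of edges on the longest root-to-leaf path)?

5

[Seq [E num] ; [Seq [E lit] ; [Seq [E num] ; [Seq [E num]]]]]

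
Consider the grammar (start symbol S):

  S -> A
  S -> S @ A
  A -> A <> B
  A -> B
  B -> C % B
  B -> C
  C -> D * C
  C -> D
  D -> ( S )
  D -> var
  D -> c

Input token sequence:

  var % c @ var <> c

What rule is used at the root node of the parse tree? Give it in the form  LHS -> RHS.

[S [S [A [B [C [D var]] % [B [C [D c]]]]]] @ [A [A [B [C [D var]]]] <> [B [C [D c]]]]]

S -> S @ A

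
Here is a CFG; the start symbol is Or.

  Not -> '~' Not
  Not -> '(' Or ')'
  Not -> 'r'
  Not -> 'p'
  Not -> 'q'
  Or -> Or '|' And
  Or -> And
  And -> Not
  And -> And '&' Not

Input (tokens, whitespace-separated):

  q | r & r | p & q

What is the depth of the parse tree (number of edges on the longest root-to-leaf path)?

5

[Or [Or [Or [And [Not q]]] | [And [And [Not r]] & [Not r]]] | [And [And [Not p]] & [Not q]]]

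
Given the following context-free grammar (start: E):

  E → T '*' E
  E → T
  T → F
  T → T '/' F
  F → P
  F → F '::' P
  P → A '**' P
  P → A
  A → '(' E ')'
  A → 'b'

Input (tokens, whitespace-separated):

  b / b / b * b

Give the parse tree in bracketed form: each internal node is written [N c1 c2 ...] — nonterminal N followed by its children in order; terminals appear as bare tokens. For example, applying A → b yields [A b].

E
T * E
T / F * E
T / F / F * E
F / F / F * E
P / F / F * E
A / F / F * E
b / F / F * E
b / P / F * E
b / A / F * E
b / b / F * E
b / b / P * E
b / b / A * E
b / b / b * E
b / b / b * T
b / b / b * F
b / b / b * P
b / b / b * A
b / b / b * b

[E [T [T [T [F [P [A b]]]] / [F [P [A b]]]] / [F [P [A b]]]] * [E [T [F [P [A b]]]]]]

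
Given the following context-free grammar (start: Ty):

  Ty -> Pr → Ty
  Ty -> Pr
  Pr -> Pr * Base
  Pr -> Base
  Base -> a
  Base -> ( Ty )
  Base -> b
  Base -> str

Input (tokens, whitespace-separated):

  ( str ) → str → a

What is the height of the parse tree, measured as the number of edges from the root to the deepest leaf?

[Ty [Pr [Base ( [Ty [Pr [Base str]]] )]] → [Ty [Pr [Base str]] → [Ty [Pr [Base a]]]]]

6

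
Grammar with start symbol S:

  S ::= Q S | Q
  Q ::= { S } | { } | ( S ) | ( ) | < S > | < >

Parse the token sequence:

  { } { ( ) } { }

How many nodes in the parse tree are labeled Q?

4

[S [Q { }] [S [Q { [S [Q ( )]] }] [S [Q { }]]]]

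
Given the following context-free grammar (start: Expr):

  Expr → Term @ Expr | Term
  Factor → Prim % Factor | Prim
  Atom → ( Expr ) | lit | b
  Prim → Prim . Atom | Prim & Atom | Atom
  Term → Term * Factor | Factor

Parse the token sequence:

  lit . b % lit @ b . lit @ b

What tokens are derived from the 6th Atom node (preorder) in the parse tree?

[Expr [Term [Factor [Prim [Prim [Atom lit]] . [Atom b]] % [Factor [Prim [Atom lit]]]]] @ [Expr [Term [Factor [Prim [Prim [Atom b]] . [Atom lit]]]] @ [Expr [Term [Factor [Prim [Atom b]]]]]]]

b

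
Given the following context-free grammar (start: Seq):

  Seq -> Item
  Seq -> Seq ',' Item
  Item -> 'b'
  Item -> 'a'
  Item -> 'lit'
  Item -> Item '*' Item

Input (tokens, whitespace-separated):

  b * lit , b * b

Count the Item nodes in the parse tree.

[Seq [Seq [Item [Item b] * [Item lit]]] , [Item [Item b] * [Item b]]]

6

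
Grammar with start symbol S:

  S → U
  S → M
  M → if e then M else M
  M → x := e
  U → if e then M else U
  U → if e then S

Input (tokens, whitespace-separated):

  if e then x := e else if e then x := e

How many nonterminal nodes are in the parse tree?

6

[S [U if e then [M x := e] else [U if e then [S [M x := e]]]]]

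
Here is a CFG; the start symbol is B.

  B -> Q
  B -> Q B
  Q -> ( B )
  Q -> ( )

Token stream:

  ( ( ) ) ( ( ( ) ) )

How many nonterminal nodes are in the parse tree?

[B [Q ( [B [Q ( )]] )] [B [Q ( [B [Q ( [B [Q ( )]] )]] )]]]

10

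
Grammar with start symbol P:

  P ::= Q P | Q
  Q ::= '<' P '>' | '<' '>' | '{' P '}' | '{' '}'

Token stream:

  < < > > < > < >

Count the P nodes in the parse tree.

4

[P [Q < [P [Q < >]] >] [P [Q < >] [P [Q < >]]]]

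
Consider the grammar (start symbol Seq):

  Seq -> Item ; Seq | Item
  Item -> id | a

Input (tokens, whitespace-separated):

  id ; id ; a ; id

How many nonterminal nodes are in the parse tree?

8

[Seq [Item id] ; [Seq [Item id] ; [Seq [Item a] ; [Seq [Item id]]]]]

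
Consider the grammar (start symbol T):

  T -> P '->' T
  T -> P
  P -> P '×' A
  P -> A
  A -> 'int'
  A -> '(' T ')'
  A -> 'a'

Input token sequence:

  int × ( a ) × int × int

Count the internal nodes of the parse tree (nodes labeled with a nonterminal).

[T [P [P [P [P [A int]] × [A ( [T [P [A a]]] )]] × [A int]] × [A int]]]

12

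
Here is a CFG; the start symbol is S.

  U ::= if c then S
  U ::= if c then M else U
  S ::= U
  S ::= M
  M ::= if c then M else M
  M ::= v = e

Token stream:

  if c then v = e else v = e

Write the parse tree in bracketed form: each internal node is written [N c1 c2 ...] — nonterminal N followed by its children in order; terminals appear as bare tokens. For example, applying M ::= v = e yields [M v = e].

S
M
if c then M else M
if c then v = e else M
if c then v = e else v = e

[S [M if c then [M v = e] else [M v = e]]]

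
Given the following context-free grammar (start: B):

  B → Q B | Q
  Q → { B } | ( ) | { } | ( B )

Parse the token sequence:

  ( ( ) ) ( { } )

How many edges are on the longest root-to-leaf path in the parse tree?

[B [Q ( [B [Q ( )]] )] [B [Q ( [B [Q { }]] )]]]

5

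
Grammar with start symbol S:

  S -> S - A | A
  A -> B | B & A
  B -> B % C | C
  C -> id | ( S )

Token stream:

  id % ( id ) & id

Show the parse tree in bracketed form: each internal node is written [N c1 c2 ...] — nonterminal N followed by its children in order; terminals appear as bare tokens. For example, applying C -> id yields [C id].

S
A
B & A
B % C & A
C % C & A
id % C & A
id % ( S ) & A
id % ( A ) & A
id % ( B ) & A
id % ( C ) & A
id % ( id ) & A
id % ( id ) & B
id % ( id ) & C
id % ( id ) & id

[S [A [B [B [C id]] % [C ( [S [A [B [C id]]]] )]] & [A [B [C id]]]]]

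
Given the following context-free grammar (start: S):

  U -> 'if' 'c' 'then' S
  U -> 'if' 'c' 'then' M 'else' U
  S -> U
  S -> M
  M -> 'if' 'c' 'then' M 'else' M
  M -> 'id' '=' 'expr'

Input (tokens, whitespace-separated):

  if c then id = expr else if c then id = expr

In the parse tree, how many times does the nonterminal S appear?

2

[S [U if c then [M id = expr] else [U if c then [S [M id = expr]]]]]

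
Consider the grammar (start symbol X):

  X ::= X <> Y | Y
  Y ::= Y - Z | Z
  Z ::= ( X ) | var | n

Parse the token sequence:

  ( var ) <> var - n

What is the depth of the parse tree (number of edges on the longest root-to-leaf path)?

7

[X [X [Y [Z ( [X [Y [Z var]]] )]]] <> [Y [Y [Z var]] - [Z n]]]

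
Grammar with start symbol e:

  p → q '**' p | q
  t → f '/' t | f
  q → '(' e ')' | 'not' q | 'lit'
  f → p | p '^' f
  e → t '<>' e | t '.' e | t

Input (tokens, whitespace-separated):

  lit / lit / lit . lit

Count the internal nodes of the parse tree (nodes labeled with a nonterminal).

[e [t [f [p [q lit]]] / [t [f [p [q lit]]] / [t [f [p [q lit]]]]]] . [e [t [f [p [q lit]]]]]]

18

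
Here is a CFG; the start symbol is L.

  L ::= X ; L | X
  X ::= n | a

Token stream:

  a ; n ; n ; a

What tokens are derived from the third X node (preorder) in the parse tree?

[L [X a] ; [L [X n] ; [L [X n] ; [L [X a]]]]]

n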